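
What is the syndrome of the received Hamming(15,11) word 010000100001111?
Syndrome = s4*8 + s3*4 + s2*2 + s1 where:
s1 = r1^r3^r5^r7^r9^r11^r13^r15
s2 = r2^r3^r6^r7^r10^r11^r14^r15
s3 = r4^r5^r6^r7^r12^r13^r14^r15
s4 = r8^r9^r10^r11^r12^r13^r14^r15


s1=1, s2=0, s3=1, s4=0

Syndrome = 5 (error at position 5)


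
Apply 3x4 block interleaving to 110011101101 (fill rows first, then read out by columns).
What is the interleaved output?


Matrix:
  1100
  1110
  1101
Read columns: 111111010001

111111010001


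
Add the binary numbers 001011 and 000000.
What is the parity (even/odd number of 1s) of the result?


001011 = 11
000000 = 0
Sum = 11 = 1011
1s count = 3

odd parity (3 ones in 1011)


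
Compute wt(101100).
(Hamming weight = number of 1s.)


Counting 1s in 101100

3


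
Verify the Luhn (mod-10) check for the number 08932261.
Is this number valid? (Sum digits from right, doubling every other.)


Luhn sum = 30
30 mod 10 = 0

Valid (Luhn sum mod 10 = 0)


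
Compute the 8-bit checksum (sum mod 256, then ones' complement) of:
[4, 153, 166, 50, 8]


Sum = 381 mod 256 = 125
Complement = 130

130


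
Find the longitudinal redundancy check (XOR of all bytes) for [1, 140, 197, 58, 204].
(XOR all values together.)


XOR chain: 1 ^ 140 ^ 197 ^ 58 ^ 204 = 190

190


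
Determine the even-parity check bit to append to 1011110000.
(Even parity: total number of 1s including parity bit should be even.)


Number of 1s in data: 5
Parity bit: 1

1


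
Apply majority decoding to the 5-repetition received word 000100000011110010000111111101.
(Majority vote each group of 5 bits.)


Groups: 00010, 00000, 11110, 01000, 01111, 11101
Majority votes: 001011

001011


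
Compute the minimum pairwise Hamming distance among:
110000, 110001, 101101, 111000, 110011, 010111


Comparing all pairs, minimum distance: 1
Can detect 0 errors, correct 0 errors

1


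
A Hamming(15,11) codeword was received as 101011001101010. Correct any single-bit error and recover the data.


Syndrome = 0: no error detected

Data: 11101101010 (no errors)


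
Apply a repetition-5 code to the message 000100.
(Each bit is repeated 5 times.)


Each bit -> 5 copies

000000000000000111110000000000


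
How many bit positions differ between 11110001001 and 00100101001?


XOR: 11010100000
Count of 1s: 4

4


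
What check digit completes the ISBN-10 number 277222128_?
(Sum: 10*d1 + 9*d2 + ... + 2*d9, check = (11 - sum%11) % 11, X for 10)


Weighted sum: 201
201 mod 11 = 3

Check digit: 8


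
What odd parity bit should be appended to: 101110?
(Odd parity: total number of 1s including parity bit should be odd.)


Number of 1s in data: 4
Parity bit: 1

1


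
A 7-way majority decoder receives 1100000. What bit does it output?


Ones: 2 out of 7
Threshold: 4

0 (2/7 voted 1)


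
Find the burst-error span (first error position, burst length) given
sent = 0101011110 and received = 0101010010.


XOR: 0000001100

Burst at position 6, length 2


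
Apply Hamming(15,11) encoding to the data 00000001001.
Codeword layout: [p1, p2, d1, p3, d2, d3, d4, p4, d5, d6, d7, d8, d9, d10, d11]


Parity bits: p1=1, p2=1, p3=0, p4=0

110000000001001


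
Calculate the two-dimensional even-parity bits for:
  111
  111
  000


Row parities: 110
Column parities: 000

Row P: 110, Col P: 000, Corner: 0


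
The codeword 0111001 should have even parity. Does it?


Number of 1s: 4

Yes, parity is correct (4 ones)


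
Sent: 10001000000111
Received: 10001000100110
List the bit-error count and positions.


XOR: 00000000100001

2 error(s) at position(s): 8, 13


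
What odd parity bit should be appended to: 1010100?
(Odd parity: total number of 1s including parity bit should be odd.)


Number of 1s in data: 3
Parity bit: 0

0


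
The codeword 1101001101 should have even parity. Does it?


Number of 1s: 6

Yes, parity is correct (6 ones)


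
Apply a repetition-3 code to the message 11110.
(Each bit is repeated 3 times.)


Each bit -> 3 copies

111111111111000


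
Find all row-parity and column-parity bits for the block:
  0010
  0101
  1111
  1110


Row parities: 1001
Column parities: 0110

Row P: 1001, Col P: 0110, Corner: 0


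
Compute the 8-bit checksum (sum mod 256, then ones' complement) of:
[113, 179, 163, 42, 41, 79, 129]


Sum = 746 mod 256 = 234
Complement = 21

21


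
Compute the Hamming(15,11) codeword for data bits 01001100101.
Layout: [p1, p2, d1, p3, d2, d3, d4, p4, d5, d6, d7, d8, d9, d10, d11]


Parity bits: p1=0, p2=0, p3=1, p4=0

000110001100101


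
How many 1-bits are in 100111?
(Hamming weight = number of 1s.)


Counting 1s in 100111

4


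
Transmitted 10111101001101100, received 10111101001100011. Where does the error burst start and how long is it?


XOR: 00000000000001111

Burst at position 13, length 4


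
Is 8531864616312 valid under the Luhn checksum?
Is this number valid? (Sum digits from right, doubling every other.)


Luhn sum = 43
43 mod 10 = 3

Invalid (Luhn sum mod 10 = 3)


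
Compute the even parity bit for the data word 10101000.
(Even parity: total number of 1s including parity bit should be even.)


Number of 1s in data: 3
Parity bit: 1

1


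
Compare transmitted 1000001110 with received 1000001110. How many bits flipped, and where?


XOR: 0000000000

0 errors (received matches sent)


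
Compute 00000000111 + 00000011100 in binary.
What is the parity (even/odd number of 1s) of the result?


00000000111 = 7
00000011100 = 28
Sum = 35 = 100011
1s count = 3

odd parity (3 ones in 100011)


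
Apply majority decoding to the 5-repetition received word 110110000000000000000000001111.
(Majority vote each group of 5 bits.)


Groups: 11011, 00000, 00000, 00000, 00000, 01111
Majority votes: 100001

100001


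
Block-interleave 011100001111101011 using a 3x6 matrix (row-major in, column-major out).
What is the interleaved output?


Matrix:
  011100
  001111
  101011
Read columns: 001100111110011011

001100111110011011


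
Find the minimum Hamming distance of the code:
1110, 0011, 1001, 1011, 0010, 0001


Comparing all pairs, minimum distance: 1
Can detect 0 errors, correct 0 errors

1


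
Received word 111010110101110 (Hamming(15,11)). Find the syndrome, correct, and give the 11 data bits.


Syndrome = 15: error at position 15

Data: 11010101111 (corrected bit 15)


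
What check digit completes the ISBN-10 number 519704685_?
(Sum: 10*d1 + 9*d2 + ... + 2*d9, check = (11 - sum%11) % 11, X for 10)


Weighted sum: 258
258 mod 11 = 5

Check digit: 6


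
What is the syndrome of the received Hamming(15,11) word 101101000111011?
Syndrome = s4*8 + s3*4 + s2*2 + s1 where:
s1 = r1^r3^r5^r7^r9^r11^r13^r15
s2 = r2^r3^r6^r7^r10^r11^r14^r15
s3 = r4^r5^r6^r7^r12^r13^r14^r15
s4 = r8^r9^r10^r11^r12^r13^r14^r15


s1=0, s2=0, s3=1, s4=1

Syndrome = 12 (error at position 12)


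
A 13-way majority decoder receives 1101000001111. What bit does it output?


Ones: 7 out of 13
Threshold: 7

1 (7/13 voted 1)


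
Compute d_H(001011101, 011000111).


XOR: 010011010
Count of 1s: 4

4


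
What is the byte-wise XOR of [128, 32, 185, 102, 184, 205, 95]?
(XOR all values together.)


XOR chain: 128 ^ 32 ^ 185 ^ 102 ^ 184 ^ 205 ^ 95 = 85

85


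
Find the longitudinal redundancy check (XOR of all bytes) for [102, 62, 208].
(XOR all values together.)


XOR chain: 102 ^ 62 ^ 208 = 136

136


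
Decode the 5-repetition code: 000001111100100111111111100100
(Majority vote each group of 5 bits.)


Groups: 00000, 11111, 00100, 11111, 11111, 00100
Majority votes: 010110

010110


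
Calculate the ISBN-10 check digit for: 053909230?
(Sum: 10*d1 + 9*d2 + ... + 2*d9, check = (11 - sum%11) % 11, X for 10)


Weighted sum: 194
194 mod 11 = 7

Check digit: 4


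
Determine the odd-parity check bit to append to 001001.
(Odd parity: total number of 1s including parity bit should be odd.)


Number of 1s in data: 2
Parity bit: 1

1


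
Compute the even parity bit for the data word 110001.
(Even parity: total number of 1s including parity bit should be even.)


Number of 1s in data: 3
Parity bit: 1

1


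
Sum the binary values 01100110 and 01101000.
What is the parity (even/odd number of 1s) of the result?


01100110 = 102
01101000 = 104
Sum = 206 = 11001110
1s count = 5

odd parity (5 ones in 11001110)


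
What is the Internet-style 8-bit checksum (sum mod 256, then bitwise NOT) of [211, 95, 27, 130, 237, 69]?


Sum = 769 mod 256 = 1
Complement = 254

254


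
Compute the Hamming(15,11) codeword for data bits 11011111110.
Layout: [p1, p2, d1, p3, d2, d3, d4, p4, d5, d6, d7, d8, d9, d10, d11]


Parity bits: p1=0, p2=1, p3=1, p4=0

011110101111110


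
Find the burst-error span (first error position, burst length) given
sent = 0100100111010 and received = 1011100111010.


XOR: 1111000000000

Burst at position 0, length 4


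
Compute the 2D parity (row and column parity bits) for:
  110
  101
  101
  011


Row parities: 0000
Column parities: 101

Row P: 0000, Col P: 101, Corner: 0


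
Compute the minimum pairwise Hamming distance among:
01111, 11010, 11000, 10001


Comparing all pairs, minimum distance: 1
Can detect 0 errors, correct 0 errors

1


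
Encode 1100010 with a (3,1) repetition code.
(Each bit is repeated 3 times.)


Each bit -> 3 copies

111111000000000111000


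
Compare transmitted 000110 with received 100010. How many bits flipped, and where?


XOR: 100100

2 error(s) at position(s): 0, 3


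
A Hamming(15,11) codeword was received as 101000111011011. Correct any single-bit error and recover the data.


Syndrome = 2: error at position 2

Data: 10011011011 (corrected bit 2)


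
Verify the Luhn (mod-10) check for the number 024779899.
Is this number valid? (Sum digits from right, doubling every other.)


Luhn sum = 55
55 mod 10 = 5

Invalid (Luhn sum mod 10 = 5)


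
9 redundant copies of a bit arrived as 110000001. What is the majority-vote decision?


Ones: 3 out of 9
Threshold: 5

0 (3/9 voted 1)


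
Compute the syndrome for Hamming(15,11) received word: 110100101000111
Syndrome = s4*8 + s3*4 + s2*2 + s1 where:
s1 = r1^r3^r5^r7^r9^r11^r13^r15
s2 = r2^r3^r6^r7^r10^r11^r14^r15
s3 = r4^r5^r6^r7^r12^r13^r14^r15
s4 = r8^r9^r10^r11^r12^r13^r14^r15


s1=1, s2=0, s3=1, s4=0

Syndrome = 5 (error at position 5)


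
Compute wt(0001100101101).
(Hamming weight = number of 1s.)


Counting 1s in 0001100101101

6


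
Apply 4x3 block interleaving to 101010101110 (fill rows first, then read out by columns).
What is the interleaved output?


Matrix:
  101
  010
  101
  110
Read columns: 101101011010

101101011010


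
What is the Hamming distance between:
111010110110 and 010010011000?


XOR: 101000101110
Count of 1s: 6

6


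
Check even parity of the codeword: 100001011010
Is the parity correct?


Number of 1s: 5

No, parity error (5 ones)


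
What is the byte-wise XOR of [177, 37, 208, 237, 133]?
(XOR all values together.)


XOR chain: 177 ^ 37 ^ 208 ^ 237 ^ 133 = 44

44


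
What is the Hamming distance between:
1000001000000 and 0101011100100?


XOR: 1101010100100
Count of 1s: 6

6


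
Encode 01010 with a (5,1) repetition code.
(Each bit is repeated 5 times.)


Each bit -> 5 copies

0000011111000001111100000


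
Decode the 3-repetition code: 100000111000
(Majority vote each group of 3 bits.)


Groups: 100, 000, 111, 000
Majority votes: 0010

0010


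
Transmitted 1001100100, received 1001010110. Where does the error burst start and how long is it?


XOR: 0000110010

Burst at position 4, length 5


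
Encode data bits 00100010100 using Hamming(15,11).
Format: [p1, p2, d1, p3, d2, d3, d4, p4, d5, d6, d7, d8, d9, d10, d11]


Parity bits: p1=0, p2=0, p3=0, p4=0

000001000010100


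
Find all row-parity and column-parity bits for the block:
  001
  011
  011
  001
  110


Row parities: 10010
Column parities: 110

Row P: 10010, Col P: 110, Corner: 0


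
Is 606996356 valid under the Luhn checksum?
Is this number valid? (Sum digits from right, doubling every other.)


Luhn sum = 43
43 mod 10 = 3

Invalid (Luhn sum mod 10 = 3)


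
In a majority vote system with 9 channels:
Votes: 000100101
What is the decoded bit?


Ones: 3 out of 9
Threshold: 5

0 (3/9 voted 1)


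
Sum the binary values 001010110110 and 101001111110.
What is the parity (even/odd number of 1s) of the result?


001010110110 = 694
101001111110 = 2686
Sum = 3380 = 110100110100
1s count = 6

even parity (6 ones in 110100110100)


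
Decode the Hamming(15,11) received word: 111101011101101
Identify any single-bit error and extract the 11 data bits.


Syndrome = 7: error at position 7

Data: 10111101101 (corrected bit 7)


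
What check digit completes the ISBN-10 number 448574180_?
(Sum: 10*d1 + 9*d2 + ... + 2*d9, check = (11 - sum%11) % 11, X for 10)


Weighted sum: 265
265 mod 11 = 1

Check digit: X


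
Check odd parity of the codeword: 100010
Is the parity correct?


Number of 1s: 2

No, parity error (2 ones)


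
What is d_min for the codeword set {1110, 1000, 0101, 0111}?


Comparing all pairs, minimum distance: 1
Can detect 0 errors, correct 0 errors

1


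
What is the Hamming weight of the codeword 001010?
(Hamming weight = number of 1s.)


Counting 1s in 001010

2


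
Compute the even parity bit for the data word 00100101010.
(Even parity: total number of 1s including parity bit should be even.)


Number of 1s in data: 4
Parity bit: 0

0


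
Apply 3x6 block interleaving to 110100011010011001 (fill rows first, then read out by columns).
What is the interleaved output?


Matrix:
  110100
  011010
  011001
Read columns: 100111011100010001

100111011100010001


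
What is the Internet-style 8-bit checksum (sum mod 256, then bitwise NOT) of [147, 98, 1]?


Sum = 246 mod 256 = 246
Complement = 9

9


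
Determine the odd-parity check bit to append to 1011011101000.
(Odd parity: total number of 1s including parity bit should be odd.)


Number of 1s in data: 7
Parity bit: 0

0


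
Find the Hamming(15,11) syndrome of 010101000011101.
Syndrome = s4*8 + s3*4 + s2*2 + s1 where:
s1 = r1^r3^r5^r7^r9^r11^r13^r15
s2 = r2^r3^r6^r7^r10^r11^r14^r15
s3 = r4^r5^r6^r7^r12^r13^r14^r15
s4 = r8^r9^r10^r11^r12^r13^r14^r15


s1=1, s2=0, s3=1, s4=0

Syndrome = 5 (error at position 5)


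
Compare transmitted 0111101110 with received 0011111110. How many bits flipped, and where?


XOR: 0100010000

2 error(s) at position(s): 1, 5


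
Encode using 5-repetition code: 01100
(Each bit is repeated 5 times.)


Each bit -> 5 copies

0000011111111110000000000


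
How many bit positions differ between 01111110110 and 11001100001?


XOR: 10110010111
Count of 1s: 7

7


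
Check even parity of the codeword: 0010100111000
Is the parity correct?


Number of 1s: 5

No, parity error (5 ones)


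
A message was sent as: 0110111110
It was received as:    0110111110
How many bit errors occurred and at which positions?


XOR: 0000000000

0 errors (received matches sent)


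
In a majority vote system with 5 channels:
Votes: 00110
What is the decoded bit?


Ones: 2 out of 5
Threshold: 3

0 (2/5 voted 1)


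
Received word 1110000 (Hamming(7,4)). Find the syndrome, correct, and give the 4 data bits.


Syndrome = 0: no error detected

Data: 1000 (no errors)


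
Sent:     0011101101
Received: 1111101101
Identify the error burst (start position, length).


XOR: 1100000000

Burst at position 0, length 2


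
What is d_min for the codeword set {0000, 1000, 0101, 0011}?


Comparing all pairs, minimum distance: 1
Can detect 0 errors, correct 0 errors

1


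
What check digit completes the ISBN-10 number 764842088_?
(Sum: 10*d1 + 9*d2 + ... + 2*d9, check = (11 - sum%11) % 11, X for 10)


Weighted sum: 286
286 mod 11 = 0

Check digit: 0


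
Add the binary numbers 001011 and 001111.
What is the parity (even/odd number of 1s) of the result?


001011 = 11
001111 = 15
Sum = 26 = 11010
1s count = 3

odd parity (3 ones in 11010)


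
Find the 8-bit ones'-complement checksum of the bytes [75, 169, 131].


Sum = 375 mod 256 = 119
Complement = 136

136


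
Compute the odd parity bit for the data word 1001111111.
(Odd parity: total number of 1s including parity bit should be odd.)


Number of 1s in data: 8
Parity bit: 1

1


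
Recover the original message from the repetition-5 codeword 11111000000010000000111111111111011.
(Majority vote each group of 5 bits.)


Groups: 11111, 00000, 00100, 00000, 11111, 11111, 11011
Majority votes: 1000111

1000111


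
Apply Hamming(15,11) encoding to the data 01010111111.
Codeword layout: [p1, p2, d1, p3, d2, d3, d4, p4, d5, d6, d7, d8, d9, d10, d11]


Parity bits: p1=1, p2=1, p3=0, p4=0

110010100111111


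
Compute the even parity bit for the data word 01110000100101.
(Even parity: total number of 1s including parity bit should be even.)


Number of 1s in data: 6
Parity bit: 0

0


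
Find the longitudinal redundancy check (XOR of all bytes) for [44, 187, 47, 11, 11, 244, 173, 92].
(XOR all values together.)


XOR chain: 44 ^ 187 ^ 47 ^ 11 ^ 11 ^ 244 ^ 173 ^ 92 = 189

189


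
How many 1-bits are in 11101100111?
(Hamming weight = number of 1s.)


Counting 1s in 11101100111

8


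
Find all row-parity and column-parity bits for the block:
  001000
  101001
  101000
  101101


Row parities: 1100
Column parities: 100100

Row P: 1100, Col P: 100100, Corner: 0


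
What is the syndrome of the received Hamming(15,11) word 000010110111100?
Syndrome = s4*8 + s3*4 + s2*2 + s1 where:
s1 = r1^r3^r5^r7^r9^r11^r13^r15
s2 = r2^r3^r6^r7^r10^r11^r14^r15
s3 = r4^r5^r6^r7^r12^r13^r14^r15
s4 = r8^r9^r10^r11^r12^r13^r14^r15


s1=0, s2=1, s3=0, s4=1

Syndrome = 10 (error at position 10)


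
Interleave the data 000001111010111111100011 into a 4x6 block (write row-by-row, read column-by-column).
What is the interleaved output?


Matrix:
  000001
  111010
  111111
  100011
Read columns: 011101100110001001111011

011101100110001001111011


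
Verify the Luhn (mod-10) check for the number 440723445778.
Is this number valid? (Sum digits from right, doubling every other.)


Luhn sum = 59
59 mod 10 = 9

Invalid (Luhn sum mod 10 = 9)


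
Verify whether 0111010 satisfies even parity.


Number of 1s: 4

Yes, parity is correct (4 ones)


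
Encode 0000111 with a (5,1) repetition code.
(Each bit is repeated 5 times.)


Each bit -> 5 copies

00000000000000000000111111111111111


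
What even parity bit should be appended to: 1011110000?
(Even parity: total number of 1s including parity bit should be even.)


Number of 1s in data: 5
Parity bit: 1

1


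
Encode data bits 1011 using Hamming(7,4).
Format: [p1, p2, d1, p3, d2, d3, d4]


Parity bits: p1=0, p2=1, p3=0

0110011


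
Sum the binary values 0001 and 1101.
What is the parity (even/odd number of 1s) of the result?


0001 = 1
1101 = 13
Sum = 14 = 1110
1s count = 3

odd parity (3 ones in 1110)


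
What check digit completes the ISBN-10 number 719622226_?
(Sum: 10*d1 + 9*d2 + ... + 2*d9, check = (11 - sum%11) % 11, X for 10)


Weighted sum: 241
241 mod 11 = 10

Check digit: 1


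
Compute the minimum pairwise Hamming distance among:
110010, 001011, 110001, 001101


Comparing all pairs, minimum distance: 2
Can detect 1 errors, correct 0 errors

2


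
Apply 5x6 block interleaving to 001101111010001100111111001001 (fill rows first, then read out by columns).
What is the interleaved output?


Matrix:
  001101
  111010
  001100
  111111
  001001
Read columns: 010100101011111101100101010011

010100101011111101100101010011


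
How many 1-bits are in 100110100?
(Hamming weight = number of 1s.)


Counting 1s in 100110100

4


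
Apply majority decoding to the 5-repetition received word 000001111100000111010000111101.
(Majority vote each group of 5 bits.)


Groups: 00000, 11111, 00000, 11101, 00001, 11101
Majority votes: 010101

010101


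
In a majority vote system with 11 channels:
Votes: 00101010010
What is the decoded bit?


Ones: 4 out of 11
Threshold: 6

0 (4/11 voted 1)


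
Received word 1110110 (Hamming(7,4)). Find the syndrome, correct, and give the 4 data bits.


Syndrome = 3: error at position 3

Data: 0110 (corrected bit 3)


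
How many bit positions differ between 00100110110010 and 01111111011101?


XOR: 01011001101111
Count of 1s: 9

9


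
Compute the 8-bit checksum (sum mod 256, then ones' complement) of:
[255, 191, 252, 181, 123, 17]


Sum = 1019 mod 256 = 251
Complement = 4

4


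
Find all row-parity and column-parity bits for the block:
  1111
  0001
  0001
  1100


Row parities: 0110
Column parities: 0011

Row P: 0110, Col P: 0011, Corner: 0


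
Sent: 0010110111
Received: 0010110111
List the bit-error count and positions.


XOR: 0000000000

0 errors (received matches sent)


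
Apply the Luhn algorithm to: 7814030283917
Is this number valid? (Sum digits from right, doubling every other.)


Luhn sum = 65
65 mod 10 = 5

Invalid (Luhn sum mod 10 = 5)


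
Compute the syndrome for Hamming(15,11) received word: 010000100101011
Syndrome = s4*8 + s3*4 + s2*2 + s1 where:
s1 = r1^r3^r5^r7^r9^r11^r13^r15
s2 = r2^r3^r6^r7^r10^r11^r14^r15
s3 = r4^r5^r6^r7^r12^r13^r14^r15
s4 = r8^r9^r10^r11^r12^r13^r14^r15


s1=0, s2=1, s3=0, s4=0

Syndrome = 2 (error at position 2)


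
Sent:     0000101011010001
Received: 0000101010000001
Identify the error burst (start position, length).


XOR: 0000000001010000

Burst at position 9, length 3


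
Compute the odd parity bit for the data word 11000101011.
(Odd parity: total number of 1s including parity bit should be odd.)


Number of 1s in data: 6
Parity bit: 1

1


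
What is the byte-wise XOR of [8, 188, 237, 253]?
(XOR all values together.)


XOR chain: 8 ^ 188 ^ 237 ^ 253 = 164

164


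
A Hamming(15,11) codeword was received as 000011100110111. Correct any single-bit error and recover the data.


Syndrome = 9: error at position 9

Data: 01111110111 (corrected bit 9)


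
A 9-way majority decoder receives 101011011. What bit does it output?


Ones: 6 out of 9
Threshold: 5

1 (6/9 voted 1)


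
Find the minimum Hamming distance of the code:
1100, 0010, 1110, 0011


Comparing all pairs, minimum distance: 1
Can detect 0 errors, correct 0 errors

1


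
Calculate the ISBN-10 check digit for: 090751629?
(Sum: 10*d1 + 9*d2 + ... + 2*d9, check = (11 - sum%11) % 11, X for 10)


Weighted sum: 213
213 mod 11 = 4

Check digit: 7


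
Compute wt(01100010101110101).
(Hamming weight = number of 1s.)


Counting 1s in 01100010101110101

9


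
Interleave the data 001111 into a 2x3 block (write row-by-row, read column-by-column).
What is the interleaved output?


Matrix:
  001
  111
Read columns: 010111

010111


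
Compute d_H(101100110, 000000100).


XOR: 101100010
Count of 1s: 4

4


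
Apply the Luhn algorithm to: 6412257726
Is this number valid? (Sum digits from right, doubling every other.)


Luhn sum = 42
42 mod 10 = 2

Invalid (Luhn sum mod 10 = 2)


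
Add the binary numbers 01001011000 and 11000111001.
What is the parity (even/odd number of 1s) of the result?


01001011000 = 600
11000111001 = 1593
Sum = 2193 = 100010010001
1s count = 4

even parity (4 ones in 100010010001)


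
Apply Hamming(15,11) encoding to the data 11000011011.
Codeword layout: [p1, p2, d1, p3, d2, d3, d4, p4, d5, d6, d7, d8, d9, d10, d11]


Parity bits: p1=0, p2=0, p3=0, p4=0

001010000011011


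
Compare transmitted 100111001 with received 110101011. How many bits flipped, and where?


XOR: 010010010

3 error(s) at position(s): 1, 4, 7


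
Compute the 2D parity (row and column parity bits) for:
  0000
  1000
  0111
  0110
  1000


Row parities: 01101
Column parities: 0001

Row P: 01101, Col P: 0001, Corner: 1


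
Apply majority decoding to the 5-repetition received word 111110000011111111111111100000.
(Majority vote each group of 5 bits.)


Groups: 11111, 00000, 11111, 11111, 11111, 00000
Majority votes: 101110

101110


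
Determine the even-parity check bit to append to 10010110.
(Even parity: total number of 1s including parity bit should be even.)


Number of 1s in data: 4
Parity bit: 0

0


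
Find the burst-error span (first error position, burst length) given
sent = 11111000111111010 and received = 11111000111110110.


XOR: 00000000000001100

Burst at position 13, length 2


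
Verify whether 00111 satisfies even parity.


Number of 1s: 3

No, parity error (3 ones)


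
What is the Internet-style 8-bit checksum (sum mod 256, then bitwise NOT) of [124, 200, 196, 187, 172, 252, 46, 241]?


Sum = 1418 mod 256 = 138
Complement = 117

117


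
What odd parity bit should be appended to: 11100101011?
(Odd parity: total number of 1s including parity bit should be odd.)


Number of 1s in data: 7
Parity bit: 0

0


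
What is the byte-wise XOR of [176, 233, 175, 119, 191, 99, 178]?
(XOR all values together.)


XOR chain: 176 ^ 233 ^ 175 ^ 119 ^ 191 ^ 99 ^ 178 = 239

239


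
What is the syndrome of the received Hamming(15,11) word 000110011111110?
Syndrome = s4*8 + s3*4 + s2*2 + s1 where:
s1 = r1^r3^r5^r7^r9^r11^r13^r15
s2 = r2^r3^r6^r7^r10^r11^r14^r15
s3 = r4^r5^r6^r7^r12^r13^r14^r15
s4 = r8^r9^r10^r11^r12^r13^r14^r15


s1=0, s2=1, s3=1, s4=1

Syndrome = 14 (error at position 14)


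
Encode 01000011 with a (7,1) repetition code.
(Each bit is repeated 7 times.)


Each bit -> 7 copies

00000001111111000000000000000000000000000011111111111111


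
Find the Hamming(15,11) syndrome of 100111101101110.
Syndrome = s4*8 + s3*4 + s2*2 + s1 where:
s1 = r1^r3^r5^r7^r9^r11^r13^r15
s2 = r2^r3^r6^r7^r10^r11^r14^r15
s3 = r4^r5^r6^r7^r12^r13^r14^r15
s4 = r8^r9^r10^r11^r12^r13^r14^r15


s1=1, s2=0, s3=1, s4=1

Syndrome = 13 (error at position 13)


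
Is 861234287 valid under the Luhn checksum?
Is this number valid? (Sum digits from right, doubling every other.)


Luhn sum = 43
43 mod 10 = 3

Invalid (Luhn sum mod 10 = 3)


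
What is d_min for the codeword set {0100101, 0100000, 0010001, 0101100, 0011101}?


Comparing all pairs, minimum distance: 2
Can detect 1 errors, correct 0 errors

2


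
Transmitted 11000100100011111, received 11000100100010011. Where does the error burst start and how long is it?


XOR: 00000000000001100

Burst at position 13, length 2


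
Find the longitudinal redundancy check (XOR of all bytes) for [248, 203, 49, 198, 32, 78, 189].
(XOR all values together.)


XOR chain: 248 ^ 203 ^ 49 ^ 198 ^ 32 ^ 78 ^ 189 = 23

23


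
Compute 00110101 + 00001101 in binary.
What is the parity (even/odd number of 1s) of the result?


00110101 = 53
00001101 = 13
Sum = 66 = 1000010
1s count = 2

even parity (2 ones in 1000010)


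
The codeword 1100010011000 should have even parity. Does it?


Number of 1s: 5

No, parity error (5 ones)


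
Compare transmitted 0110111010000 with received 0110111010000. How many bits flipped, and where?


XOR: 0000000000000

0 errors (received matches sent)


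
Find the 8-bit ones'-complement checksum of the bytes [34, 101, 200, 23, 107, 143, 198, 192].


Sum = 998 mod 256 = 230
Complement = 25

25


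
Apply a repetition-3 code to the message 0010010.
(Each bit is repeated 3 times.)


Each bit -> 3 copies

000000111000000111000


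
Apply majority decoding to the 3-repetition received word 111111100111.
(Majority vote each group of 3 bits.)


Groups: 111, 111, 100, 111
Majority votes: 1101

1101


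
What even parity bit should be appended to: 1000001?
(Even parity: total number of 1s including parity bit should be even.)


Number of 1s in data: 2
Parity bit: 0

0


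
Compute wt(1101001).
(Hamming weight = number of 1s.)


Counting 1s in 1101001

4


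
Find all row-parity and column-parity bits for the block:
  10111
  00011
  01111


Row parities: 000
Column parities: 11011

Row P: 000, Col P: 11011, Corner: 0


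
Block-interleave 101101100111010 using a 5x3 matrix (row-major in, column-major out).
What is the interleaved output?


Matrix:
  101
  101
  100
  111
  010
Read columns: 111100001111010

111100001111010


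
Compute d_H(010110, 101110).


XOR: 111000
Count of 1s: 3

3


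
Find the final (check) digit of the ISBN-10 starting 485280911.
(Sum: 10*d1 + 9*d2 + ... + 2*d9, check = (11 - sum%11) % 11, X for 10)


Weighted sum: 255
255 mod 11 = 2

Check digit: 9


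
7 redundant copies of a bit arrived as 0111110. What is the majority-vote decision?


Ones: 5 out of 7
Threshold: 4

1 (5/7 voted 1)


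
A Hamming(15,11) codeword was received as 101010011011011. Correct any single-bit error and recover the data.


Syndrome = 0: no error detected

Data: 11001011011 (no errors)


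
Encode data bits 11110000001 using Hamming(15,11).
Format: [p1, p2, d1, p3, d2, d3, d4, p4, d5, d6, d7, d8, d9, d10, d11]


Parity bits: p1=0, p2=0, p3=0, p4=1

001011110000001


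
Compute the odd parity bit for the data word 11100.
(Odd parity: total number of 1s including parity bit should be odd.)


Number of 1s in data: 3
Parity bit: 0

0


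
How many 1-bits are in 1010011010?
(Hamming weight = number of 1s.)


Counting 1s in 1010011010

5


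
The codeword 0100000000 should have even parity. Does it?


Number of 1s: 1

No, parity error (1 ones)


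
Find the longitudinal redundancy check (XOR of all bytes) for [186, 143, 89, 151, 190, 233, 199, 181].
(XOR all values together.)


XOR chain: 186 ^ 143 ^ 89 ^ 151 ^ 190 ^ 233 ^ 199 ^ 181 = 222

222


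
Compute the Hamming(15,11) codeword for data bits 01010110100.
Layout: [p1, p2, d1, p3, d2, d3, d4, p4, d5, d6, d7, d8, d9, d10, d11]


Parity bits: p1=0, p2=1, p3=1, p4=1

010110110110100


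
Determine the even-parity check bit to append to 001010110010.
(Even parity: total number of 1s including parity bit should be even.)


Number of 1s in data: 5
Parity bit: 1

1


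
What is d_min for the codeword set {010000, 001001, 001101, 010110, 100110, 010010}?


Comparing all pairs, minimum distance: 1
Can detect 0 errors, correct 0 errors

1


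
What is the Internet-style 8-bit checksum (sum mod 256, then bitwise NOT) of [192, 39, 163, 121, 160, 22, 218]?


Sum = 915 mod 256 = 147
Complement = 108

108


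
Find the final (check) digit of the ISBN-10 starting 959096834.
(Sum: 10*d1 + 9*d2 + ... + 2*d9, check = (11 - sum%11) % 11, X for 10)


Weighted sum: 340
340 mod 11 = 10

Check digit: 1


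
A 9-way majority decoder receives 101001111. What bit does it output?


Ones: 6 out of 9
Threshold: 5

1 (6/9 voted 1)


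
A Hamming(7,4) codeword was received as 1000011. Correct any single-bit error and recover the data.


Syndrome = 0: no error detected

Data: 0011 (no errors)


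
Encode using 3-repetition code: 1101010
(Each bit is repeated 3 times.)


Each bit -> 3 copies

111111000111000111000


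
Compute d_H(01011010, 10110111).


XOR: 11101101
Count of 1s: 6

6


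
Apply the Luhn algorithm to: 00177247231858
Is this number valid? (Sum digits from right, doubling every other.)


Luhn sum = 57
57 mod 10 = 7

Invalid (Luhn sum mod 10 = 7)


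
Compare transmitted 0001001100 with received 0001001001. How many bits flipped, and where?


XOR: 0000000101

2 error(s) at position(s): 7, 9


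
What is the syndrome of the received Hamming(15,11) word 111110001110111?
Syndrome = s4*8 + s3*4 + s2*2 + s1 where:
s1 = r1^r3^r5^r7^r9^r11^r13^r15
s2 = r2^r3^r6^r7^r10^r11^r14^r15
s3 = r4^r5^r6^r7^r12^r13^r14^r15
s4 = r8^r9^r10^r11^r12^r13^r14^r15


s1=1, s2=0, s3=1, s4=0

Syndrome = 5 (error at position 5)


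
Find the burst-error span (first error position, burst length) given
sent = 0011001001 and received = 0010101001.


XOR: 0001100000

Burst at position 3, length 2


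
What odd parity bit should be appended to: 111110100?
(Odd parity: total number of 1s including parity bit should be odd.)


Number of 1s in data: 6
Parity bit: 1

1


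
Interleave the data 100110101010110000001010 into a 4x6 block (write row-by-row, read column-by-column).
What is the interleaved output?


Matrix:
  100110
  101010
  110000
  001010
Read columns: 111000100101100011010000

111000100101100011010000


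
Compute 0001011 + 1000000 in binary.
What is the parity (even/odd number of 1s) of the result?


0001011 = 11
1000000 = 64
Sum = 75 = 1001011
1s count = 4

even parity (4 ones in 1001011)


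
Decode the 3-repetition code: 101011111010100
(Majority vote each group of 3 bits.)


Groups: 101, 011, 111, 010, 100
Majority votes: 11100

11100


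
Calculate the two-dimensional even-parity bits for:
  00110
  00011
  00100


Row parities: 001
Column parities: 00001

Row P: 001, Col P: 00001, Corner: 1


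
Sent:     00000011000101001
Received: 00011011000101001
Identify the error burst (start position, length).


XOR: 00011000000000000

Burst at position 3, length 2


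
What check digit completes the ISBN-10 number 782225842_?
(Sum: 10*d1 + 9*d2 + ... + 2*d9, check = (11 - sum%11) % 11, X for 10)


Weighted sum: 257
257 mod 11 = 4

Check digit: 7


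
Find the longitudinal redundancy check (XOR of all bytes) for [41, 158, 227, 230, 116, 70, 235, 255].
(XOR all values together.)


XOR chain: 41 ^ 158 ^ 227 ^ 230 ^ 116 ^ 70 ^ 235 ^ 255 = 148

148


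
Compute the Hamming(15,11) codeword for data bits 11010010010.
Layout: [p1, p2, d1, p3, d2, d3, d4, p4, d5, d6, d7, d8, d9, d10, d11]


Parity bits: p1=0, p2=0, p3=1, p4=0

001110100010010


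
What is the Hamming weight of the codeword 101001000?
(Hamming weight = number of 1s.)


Counting 1s in 101001000

3


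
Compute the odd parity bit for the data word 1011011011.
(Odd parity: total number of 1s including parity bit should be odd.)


Number of 1s in data: 7
Parity bit: 0

0


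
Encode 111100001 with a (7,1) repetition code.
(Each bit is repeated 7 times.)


Each bit -> 7 copies

111111111111111111111111111100000000000000000000000000001111111


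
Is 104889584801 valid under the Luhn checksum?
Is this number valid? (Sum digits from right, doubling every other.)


Luhn sum = 60
60 mod 10 = 0

Valid (Luhn sum mod 10 = 0)


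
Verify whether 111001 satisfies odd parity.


Number of 1s: 4

No, parity error (4 ones)


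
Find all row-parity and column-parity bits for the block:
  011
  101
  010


Row parities: 001
Column parities: 100

Row P: 001, Col P: 100, Corner: 1


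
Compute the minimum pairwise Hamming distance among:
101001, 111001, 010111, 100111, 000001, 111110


Comparing all pairs, minimum distance: 1
Can detect 0 errors, correct 0 errors

1


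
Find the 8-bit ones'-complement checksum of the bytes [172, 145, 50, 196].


Sum = 563 mod 256 = 51
Complement = 204

204


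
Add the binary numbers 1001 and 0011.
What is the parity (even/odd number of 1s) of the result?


1001 = 9
0011 = 3
Sum = 12 = 1100
1s count = 2

even parity (2 ones in 1100)


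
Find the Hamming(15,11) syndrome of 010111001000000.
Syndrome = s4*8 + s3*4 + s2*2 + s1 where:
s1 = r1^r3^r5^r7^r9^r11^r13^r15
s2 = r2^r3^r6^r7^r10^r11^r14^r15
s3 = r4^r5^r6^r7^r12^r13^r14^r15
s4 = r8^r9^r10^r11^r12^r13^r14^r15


s1=0, s2=0, s3=1, s4=1

Syndrome = 12 (error at position 12)


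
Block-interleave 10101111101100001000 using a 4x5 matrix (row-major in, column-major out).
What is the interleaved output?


Matrix:
  10101
  11110
  11000
  01000
Read columns: 11100111110001001000

11100111110001001000


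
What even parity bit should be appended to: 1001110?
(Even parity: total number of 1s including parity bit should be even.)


Number of 1s in data: 4
Parity bit: 0

0


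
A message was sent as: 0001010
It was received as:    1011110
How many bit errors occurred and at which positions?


XOR: 1010100

3 error(s) at position(s): 0, 2, 4


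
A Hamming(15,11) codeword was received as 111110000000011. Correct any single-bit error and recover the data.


Syndrome = 0: no error detected

Data: 11000000011 (no errors)


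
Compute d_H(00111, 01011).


XOR: 01100
Count of 1s: 2

2


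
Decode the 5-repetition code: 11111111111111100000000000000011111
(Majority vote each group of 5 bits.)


Groups: 11111, 11111, 11111, 00000, 00000, 00000, 11111
Majority votes: 1110001

1110001


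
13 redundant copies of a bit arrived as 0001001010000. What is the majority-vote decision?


Ones: 3 out of 13
Threshold: 7

0 (3/13 voted 1)


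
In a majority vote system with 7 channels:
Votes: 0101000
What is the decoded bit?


Ones: 2 out of 7
Threshold: 4

0 (2/7 voted 1)


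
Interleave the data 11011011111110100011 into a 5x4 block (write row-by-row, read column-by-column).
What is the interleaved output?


Matrix:
  1101
  1011
  1111
  1010
  0011
Read columns: 11110101000111111101

11110101000111111101


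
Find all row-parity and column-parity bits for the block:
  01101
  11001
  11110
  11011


Row parities: 1100
Column parities: 10001

Row P: 1100, Col P: 10001, Corner: 0


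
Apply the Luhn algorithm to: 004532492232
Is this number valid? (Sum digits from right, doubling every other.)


Luhn sum = 52
52 mod 10 = 2

Invalid (Luhn sum mod 10 = 2)


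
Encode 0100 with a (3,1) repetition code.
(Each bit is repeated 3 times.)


Each bit -> 3 copies

000111000000


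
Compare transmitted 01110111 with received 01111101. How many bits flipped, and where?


XOR: 00001010

2 error(s) at position(s): 4, 6


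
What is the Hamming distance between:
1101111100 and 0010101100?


XOR: 1111010000
Count of 1s: 5

5


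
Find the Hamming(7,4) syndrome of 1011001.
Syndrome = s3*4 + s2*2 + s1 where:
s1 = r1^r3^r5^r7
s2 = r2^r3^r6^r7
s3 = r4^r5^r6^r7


s1=1, s2=0, s3=0

Syndrome = 1 (error at position 1)


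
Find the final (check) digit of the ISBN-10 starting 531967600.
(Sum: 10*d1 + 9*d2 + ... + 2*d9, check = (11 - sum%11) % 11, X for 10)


Weighted sum: 243
243 mod 11 = 1

Check digit: X


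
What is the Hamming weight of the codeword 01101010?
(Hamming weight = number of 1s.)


Counting 1s in 01101010

4


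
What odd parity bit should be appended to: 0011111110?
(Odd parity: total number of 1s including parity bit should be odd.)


Number of 1s in data: 7
Parity bit: 0

0


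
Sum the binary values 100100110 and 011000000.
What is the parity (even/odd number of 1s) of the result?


100100110 = 294
011000000 = 192
Sum = 486 = 111100110
1s count = 6

even parity (6 ones in 111100110)


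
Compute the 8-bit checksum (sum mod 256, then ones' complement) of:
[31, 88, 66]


Sum = 185 mod 256 = 185
Complement = 70

70


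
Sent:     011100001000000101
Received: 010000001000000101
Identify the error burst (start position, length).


XOR: 001100000000000000

Burst at position 2, length 2


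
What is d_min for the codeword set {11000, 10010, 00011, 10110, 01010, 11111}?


Comparing all pairs, minimum distance: 1
Can detect 0 errors, correct 0 errors

1


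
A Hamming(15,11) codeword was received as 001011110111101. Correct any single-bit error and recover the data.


Syndrome = 0: no error detected

Data: 11110111101 (no errors)
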